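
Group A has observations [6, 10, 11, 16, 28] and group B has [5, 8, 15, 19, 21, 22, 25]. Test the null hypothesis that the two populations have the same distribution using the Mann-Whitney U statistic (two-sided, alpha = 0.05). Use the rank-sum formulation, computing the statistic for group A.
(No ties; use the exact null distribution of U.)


Step 1: Combine and sort all 12 observations; assign midranks.
sorted (value, group): (5,Y), (6,X), (8,Y), (10,X), (11,X), (15,Y), (16,X), (19,Y), (21,Y), (22,Y), (25,Y), (28,X)
ranks: 5->1, 6->2, 8->3, 10->4, 11->5, 15->6, 16->7, 19->8, 21->9, 22->10, 25->11, 28->12
Step 2: Rank sum for X: R1 = 2 + 4 + 5 + 7 + 12 = 30.
Step 3: U_X = R1 - n1(n1+1)/2 = 30 - 5*6/2 = 30 - 15 = 15.
       U_Y = n1*n2 - U_X = 35 - 15 = 20.
Step 4: No ties, so the exact null distribution of U (based on enumerating the C(12,5) = 792 equally likely rank assignments) gives the two-sided p-value.
Step 5: p-value = 0.755051; compare to alpha = 0.05. fail to reject H0.

U_X = 15, p = 0.755051, fail to reject H0 at alpha = 0.05.


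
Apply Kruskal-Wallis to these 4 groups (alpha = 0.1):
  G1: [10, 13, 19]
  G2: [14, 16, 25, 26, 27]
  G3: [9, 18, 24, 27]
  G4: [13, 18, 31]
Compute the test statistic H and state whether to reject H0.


Step 1: Combine all N = 15 observations and assign midranks.
sorted (value, group, rank): (9,G3,1), (10,G1,2), (13,G1,3.5), (13,G4,3.5), (14,G2,5), (16,G2,6), (18,G3,7.5), (18,G4,7.5), (19,G1,9), (24,G3,10), (25,G2,11), (26,G2,12), (27,G2,13.5), (27,G3,13.5), (31,G4,15)
Step 2: Sum ranks within each group.
R_1 = 14.5 (n_1 = 3)
R_2 = 47.5 (n_2 = 5)
R_3 = 32 (n_3 = 4)
R_4 = 26 (n_4 = 3)
Step 3: H = 12/(N(N+1)) * sum(R_i^2/n_i) - 3(N+1)
     = 12/(15*16) * (14.5^2/3 + 47.5^2/5 + 32^2/4 + 26^2/3) - 3*16
     = 0.050000 * 1002.67 - 48
     = 2.133333.
Step 4: Ties present; correction factor C = 1 - 18/(15^3 - 15) = 0.994643. Corrected H = 2.133333 / 0.994643 = 2.144823.
Step 5: Under H0, H ~ chi^2(3); p-value = 0.542898.
Step 6: alpha = 0.1. fail to reject H0.

H = 2.1448, df = 3, p = 0.542898, fail to reject H0.


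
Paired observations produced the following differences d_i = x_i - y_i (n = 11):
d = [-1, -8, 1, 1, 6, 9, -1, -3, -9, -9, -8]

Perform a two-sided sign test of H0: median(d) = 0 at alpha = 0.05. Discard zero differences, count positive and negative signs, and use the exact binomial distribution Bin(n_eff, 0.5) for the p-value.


Step 1: Discard zero differences. Original n = 11; n_eff = number of nonzero differences = 11.
Nonzero differences (with sign): -1, -8, +1, +1, +6, +9, -1, -3, -9, -9, -8
Step 2: Count signs: positive = 4, negative = 7.
Step 3: Under H0: P(positive) = 0.5, so the number of positives S ~ Bin(11, 0.5).
Step 4: Two-sided exact p-value = sum of Bin(11,0.5) probabilities at or below the observed probability = 0.548828.
Step 5: alpha = 0.05. fail to reject H0.

n_eff = 11, pos = 4, neg = 7, p = 0.548828, fail to reject H0.


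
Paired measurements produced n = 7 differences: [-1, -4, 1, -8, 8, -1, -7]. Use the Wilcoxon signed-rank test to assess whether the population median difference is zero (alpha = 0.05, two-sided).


Step 1: Drop any zero differences (none here) and take |d_i|.
|d| = [1, 4, 1, 8, 8, 1, 7]
Step 2: Midrank |d_i| (ties get averaged ranks).
ranks: |1|->2, |4|->4, |1|->2, |8|->6.5, |8|->6.5, |1|->2, |7|->5
Step 3: Attach original signs; sum ranks with positive sign and with negative sign.
W+ = 2 + 6.5 = 8.5
W- = 2 + 4 + 6.5 + 2 + 5 = 19.5
(Check: W+ + W- = 28 should equal n(n+1)/2 = 28.)
Step 4: Test statistic W = min(W+, W-) = 8.5.
Step 5: Ties in |d|, so use the tie-corrected normal approximation.
        E[W] = n(n+1)/4 = 7*8/4 = 14.
        Tie groups: |d|=1 (t=3), |d|=8 (t=2); sum(t^3 - t) = 30.
        Var[W] = n(n+1)(2n+1)/24 - sum(t^3-t)/48 = 840/24 - 30/48 = 34.375.
        z = (W - E[W]) / sqrt(Var[W]) = (8.5 - 14) / 5.8630 = -0.9381.
        Two-sided p = 2*Phi(z) = 0.348202.
Step 6: alpha = 0.05. fail to reject H0.

W+ = 8.5, W- = 19.5, W = min = 8.5, p = 0.348202, fail to reject H0.


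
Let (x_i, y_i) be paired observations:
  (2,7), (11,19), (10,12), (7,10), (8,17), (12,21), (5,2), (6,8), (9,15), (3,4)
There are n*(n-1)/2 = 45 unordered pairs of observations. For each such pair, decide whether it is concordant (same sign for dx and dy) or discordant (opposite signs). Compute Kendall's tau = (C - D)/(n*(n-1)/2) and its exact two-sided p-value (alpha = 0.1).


Step 1: Enumerate the 45 unordered pairs (i,j) with i<j and classify each by sign(x_j-x_i) * sign(y_j-y_i).
  (1,2):dx=+9,dy=+12->C; (1,3):dx=+8,dy=+5->C; (1,4):dx=+5,dy=+3->C; (1,5):dx=+6,dy=+10->C
  (1,6):dx=+10,dy=+14->C; (1,7):dx=+3,dy=-5->D; (1,8):dx=+4,dy=+1->C; (1,9):dx=+7,dy=+8->C
  (1,10):dx=+1,dy=-3->D; (2,3):dx=-1,dy=-7->C; (2,4):dx=-4,dy=-9->C; (2,5):dx=-3,dy=-2->C
  (2,6):dx=+1,dy=+2->C; (2,7):dx=-6,dy=-17->C; (2,8):dx=-5,dy=-11->C; (2,9):dx=-2,dy=-4->C
  (2,10):dx=-8,dy=-15->C; (3,4):dx=-3,dy=-2->C; (3,5):dx=-2,dy=+5->D; (3,6):dx=+2,dy=+9->C
  (3,7):dx=-5,dy=-10->C; (3,8):dx=-4,dy=-4->C; (3,9):dx=-1,dy=+3->D; (3,10):dx=-7,dy=-8->C
  (4,5):dx=+1,dy=+7->C; (4,6):dx=+5,dy=+11->C; (4,7):dx=-2,dy=-8->C; (4,8):dx=-1,dy=-2->C
  (4,9):dx=+2,dy=+5->C; (4,10):dx=-4,dy=-6->C; (5,6):dx=+4,dy=+4->C; (5,7):dx=-3,dy=-15->C
  (5,8):dx=-2,dy=-9->C; (5,9):dx=+1,dy=-2->D; (5,10):dx=-5,dy=-13->C; (6,7):dx=-7,dy=-19->C
  (6,8):dx=-6,dy=-13->C; (6,9):dx=-3,dy=-6->C; (6,10):dx=-9,dy=-17->C; (7,8):dx=+1,dy=+6->C
  (7,9):dx=+4,dy=+13->C; (7,10):dx=-2,dy=+2->D; (8,9):dx=+3,dy=+7->C; (8,10):dx=-3,dy=-4->C
  (9,10):dx=-6,dy=-11->C
Step 2: C = 39, D = 6, total pairs = 45.
Step 3: tau = (C - D)/(n(n-1)/2) = (39 - 6)/45 = 0.733333.
Step 4: Exact two-sided p-value (enumerate n! = 3628800 permutations of y under H0): p = 0.002213.
Step 5: alpha = 0.1. reject H0.

tau_b = 0.7333 (C=39, D=6), p = 0.002213, reject H0.


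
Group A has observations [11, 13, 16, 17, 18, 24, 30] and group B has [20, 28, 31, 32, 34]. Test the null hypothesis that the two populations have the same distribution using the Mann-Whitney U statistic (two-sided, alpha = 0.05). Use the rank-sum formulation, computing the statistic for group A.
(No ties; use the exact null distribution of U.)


Step 1: Combine and sort all 12 observations; assign midranks.
sorted (value, group): (11,X), (13,X), (16,X), (17,X), (18,X), (20,Y), (24,X), (28,Y), (30,X), (31,Y), (32,Y), (34,Y)
ranks: 11->1, 13->2, 16->3, 17->4, 18->5, 20->6, 24->7, 28->8, 30->9, 31->10, 32->11, 34->12
Step 2: Rank sum for X: R1 = 1 + 2 + 3 + 4 + 5 + 7 + 9 = 31.
Step 3: U_X = R1 - n1(n1+1)/2 = 31 - 7*8/2 = 31 - 28 = 3.
       U_Y = n1*n2 - U_X = 35 - 3 = 32.
Step 4: No ties, so the exact null distribution of U (based on enumerating the C(12,7) = 792 equally likely rank assignments) gives the two-sided p-value.
Step 5: p-value = 0.017677; compare to alpha = 0.05. reject H0.

U_X = 3, p = 0.017677, reject H0 at alpha = 0.05.


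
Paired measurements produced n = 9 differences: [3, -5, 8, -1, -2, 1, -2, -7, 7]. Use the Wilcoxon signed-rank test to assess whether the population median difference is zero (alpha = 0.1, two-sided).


Step 1: Drop any zero differences (none here) and take |d_i|.
|d| = [3, 5, 8, 1, 2, 1, 2, 7, 7]
Step 2: Midrank |d_i| (ties get averaged ranks).
ranks: |3|->5, |5|->6, |8|->9, |1|->1.5, |2|->3.5, |1|->1.5, |2|->3.5, |7|->7.5, |7|->7.5
Step 3: Attach original signs; sum ranks with positive sign and with negative sign.
W+ = 5 + 9 + 1.5 + 7.5 = 23
W- = 6 + 1.5 + 3.5 + 3.5 + 7.5 = 22
(Check: W+ + W- = 45 should equal n(n+1)/2 = 45.)
Step 4: Test statistic W = min(W+, W-) = 22.
Step 5: Ties in |d|, so use the tie-corrected normal approximation.
        E[W] = n(n+1)/4 = 9*10/4 = 22.5.
        Tie groups: |d|=1 (t=2), |d|=2 (t=2), |d|=7 (t=2); sum(t^3 - t) = 18.
        Var[W] = n(n+1)(2n+1)/24 - sum(t^3-t)/48 = 1710/24 - 18/48 = 70.875.
        z = (W - E[W]) / sqrt(Var[W]) = (22 - 22.5) / 8.4187 = -0.0594.
        Two-sided p = 2*Phi(z) = 0.952640.
Step 6: alpha = 0.1. fail to reject H0.

W+ = 23, W- = 22, W = min = 22, p = 0.952640, fail to reject H0.


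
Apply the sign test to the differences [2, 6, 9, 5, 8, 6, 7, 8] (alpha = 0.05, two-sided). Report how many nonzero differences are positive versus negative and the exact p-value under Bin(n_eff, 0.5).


Step 1: Discard zero differences. Original n = 8; n_eff = number of nonzero differences = 8.
Nonzero differences (with sign): +2, +6, +9, +5, +8, +6, +7, +8
Step 2: Count signs: positive = 8, negative = 0.
Step 3: Under H0: P(positive) = 0.5, so the number of positives S ~ Bin(8, 0.5).
Step 4: Two-sided exact p-value = sum of Bin(8,0.5) probabilities at or below the observed probability = 0.007812.
Step 5: alpha = 0.05. reject H0.

n_eff = 8, pos = 8, neg = 0, p = 0.007812, reject H0.


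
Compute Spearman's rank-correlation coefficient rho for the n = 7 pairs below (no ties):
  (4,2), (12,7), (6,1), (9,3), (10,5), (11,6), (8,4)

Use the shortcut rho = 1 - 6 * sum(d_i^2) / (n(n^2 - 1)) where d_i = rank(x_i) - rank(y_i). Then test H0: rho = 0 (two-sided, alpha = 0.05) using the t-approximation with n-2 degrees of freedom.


Step 1: Rank x and y separately (midranks; no ties here).
rank(x): 4->1, 12->7, 6->2, 9->4, 10->5, 11->6, 8->3
rank(y): 2->2, 7->7, 1->1, 3->3, 5->5, 6->6, 4->4
Step 2: d_i = R_x(i) - R_y(i); compute d_i^2.
  (1-2)^2=1, (7-7)^2=0, (2-1)^2=1, (4-3)^2=1, (5-5)^2=0, (6-6)^2=0, (3-4)^2=1
sum(d^2) = 4.
Step 3: rho = 1 - 6*4 / (7*(7^2 - 1)) = 1 - 24/336 = 0.928571.
Step 4: Under H0, t = rho * sqrt((n-2)/(1-rho^2)) = 5.5943 ~ t(5).
Step 5: Two-sided p-value from the t-distribution with 5 df = 0.002519.
Step 6: alpha = 0.05. reject H0.

rho = 0.9286, p = 0.002519, reject H0 at alpha = 0.05.


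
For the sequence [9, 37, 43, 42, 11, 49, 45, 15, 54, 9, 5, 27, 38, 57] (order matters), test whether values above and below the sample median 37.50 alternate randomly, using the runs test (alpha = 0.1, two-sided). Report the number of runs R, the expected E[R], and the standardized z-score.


Step 1: Compute median = 37.50; label A = above, B = below.
Labels in order: BBAABAABABBBAA  (n_A = 7, n_B = 7)
Step 2: Count runs R = 8.
Step 3: Under H0 (random ordering), E[R] = 2*n_A*n_B/(n_A+n_B) + 1 = 2*7*7/14 + 1 = 8.0000.
        Var[R] = 2*n_A*n_B*(2*n_A*n_B - n_A - n_B) / ((n_A+n_B)^2 * (n_A+n_B-1)) = 8232/2548 = 3.2308.
        SD[R] = 1.7974.
Step 4: R = E[R], so z = 0 with no continuity correction.
Step 5: Two-sided p-value via normal approximation = 2*(1 - Phi(|z|)) = 1.000000.
Step 6: alpha = 0.1. fail to reject H0.

R = 8, z = 0.0000, p = 1.000000, fail to reject H0.


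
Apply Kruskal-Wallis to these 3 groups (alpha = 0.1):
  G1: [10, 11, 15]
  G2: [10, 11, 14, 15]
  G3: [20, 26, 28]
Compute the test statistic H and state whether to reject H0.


Step 1: Combine all N = 10 observations and assign midranks.
sorted (value, group, rank): (10,G1,1.5), (10,G2,1.5), (11,G1,3.5), (11,G2,3.5), (14,G2,5), (15,G1,6.5), (15,G2,6.5), (20,G3,8), (26,G3,9), (28,G3,10)
Step 2: Sum ranks within each group.
R_1 = 11.5 (n_1 = 3)
R_2 = 16.5 (n_2 = 4)
R_3 = 27 (n_3 = 3)
Step 3: H = 12/(N(N+1)) * sum(R_i^2/n_i) - 3(N+1)
     = 12/(10*11) * (11.5^2/3 + 16.5^2/4 + 27^2/3) - 3*11
     = 0.109091 * 355.146 - 33
     = 5.743182.
Step 4: Ties present; correction factor C = 1 - 18/(10^3 - 10) = 0.981818. Corrected H = 5.743182 / 0.981818 = 5.849537.
Step 5: Under H0, H ~ chi^2(2); p-value = 0.053677.
Step 6: alpha = 0.1. reject H0.

H = 5.8495, df = 2, p = 0.053677, reject H0.


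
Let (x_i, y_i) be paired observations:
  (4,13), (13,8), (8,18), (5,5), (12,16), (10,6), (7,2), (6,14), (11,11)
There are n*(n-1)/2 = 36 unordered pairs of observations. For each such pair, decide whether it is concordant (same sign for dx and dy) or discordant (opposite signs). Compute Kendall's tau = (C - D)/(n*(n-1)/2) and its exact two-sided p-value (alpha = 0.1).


Step 1: Enumerate the 36 unordered pairs (i,j) with i<j and classify each by sign(x_j-x_i) * sign(y_j-y_i).
  (1,2):dx=+9,dy=-5->D; (1,3):dx=+4,dy=+5->C; (1,4):dx=+1,dy=-8->D; (1,5):dx=+8,dy=+3->C
  (1,6):dx=+6,dy=-7->D; (1,7):dx=+3,dy=-11->D; (1,8):dx=+2,dy=+1->C; (1,9):dx=+7,dy=-2->D
  (2,3):dx=-5,dy=+10->D; (2,4):dx=-8,dy=-3->C; (2,5):dx=-1,dy=+8->D; (2,6):dx=-3,dy=-2->C
  (2,7):dx=-6,dy=-6->C; (2,8):dx=-7,dy=+6->D; (2,9):dx=-2,dy=+3->D; (3,4):dx=-3,dy=-13->C
  (3,5):dx=+4,dy=-2->D; (3,6):dx=+2,dy=-12->D; (3,7):dx=-1,dy=-16->C; (3,8):dx=-2,dy=-4->C
  (3,9):dx=+3,dy=-7->D; (4,5):dx=+7,dy=+11->C; (4,6):dx=+5,dy=+1->C; (4,7):dx=+2,dy=-3->D
  (4,8):dx=+1,dy=+9->C; (4,9):dx=+6,dy=+6->C; (5,6):dx=-2,dy=-10->C; (5,7):dx=-5,dy=-14->C
  (5,8):dx=-6,dy=-2->C; (5,9):dx=-1,dy=-5->C; (6,7):dx=-3,dy=-4->C; (6,8):dx=-4,dy=+8->D
  (6,9):dx=+1,dy=+5->C; (7,8):dx=-1,dy=+12->D; (7,9):dx=+4,dy=+9->C; (8,9):dx=+5,dy=-3->D
Step 2: C = 20, D = 16, total pairs = 36.
Step 3: tau = (C - D)/(n(n-1)/2) = (20 - 16)/36 = 0.111111.
Step 4: Exact two-sided p-value (enumerate n! = 362880 permutations of y under H0): p = 0.761414.
Step 5: alpha = 0.1. fail to reject H0.

tau_b = 0.1111 (C=20, D=16), p = 0.761414, fail to reject H0.


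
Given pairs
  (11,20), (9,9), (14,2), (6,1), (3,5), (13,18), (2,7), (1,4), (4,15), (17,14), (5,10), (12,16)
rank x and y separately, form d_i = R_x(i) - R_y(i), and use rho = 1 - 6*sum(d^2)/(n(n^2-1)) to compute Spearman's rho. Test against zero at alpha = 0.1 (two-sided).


Step 1: Rank x and y separately (midranks; no ties here).
rank(x): 11->8, 9->7, 14->11, 6->6, 3->3, 13->10, 2->2, 1->1, 4->4, 17->12, 5->5, 12->9
rank(y): 20->12, 9->6, 2->2, 1->1, 5->4, 18->11, 7->5, 4->3, 15->9, 14->8, 10->7, 16->10
Step 2: d_i = R_x(i) - R_y(i); compute d_i^2.
  (8-12)^2=16, (7-6)^2=1, (11-2)^2=81, (6-1)^2=25, (3-4)^2=1, (10-11)^2=1, (2-5)^2=9, (1-3)^2=4, (4-9)^2=25, (12-8)^2=16, (5-7)^2=4, (9-10)^2=1
sum(d^2) = 184.
Step 3: rho = 1 - 6*184 / (12*(12^2 - 1)) = 1 - 1104/1716 = 0.356643.
Step 4: Under H0, t = rho * sqrt((n-2)/(1-rho^2)) = 1.2072 ~ t(10).
Step 5: Two-sided p-value from the t-distribution with 10 df = 0.255138.
Step 6: alpha = 0.1. fail to reject H0.

rho = 0.3566, p = 0.255138, fail to reject H0 at alpha = 0.1.


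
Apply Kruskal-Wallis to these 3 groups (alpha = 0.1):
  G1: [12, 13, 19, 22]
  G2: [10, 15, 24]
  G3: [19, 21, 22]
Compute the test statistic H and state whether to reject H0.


Step 1: Combine all N = 10 observations and assign midranks.
sorted (value, group, rank): (10,G2,1), (12,G1,2), (13,G1,3), (15,G2,4), (19,G1,5.5), (19,G3,5.5), (21,G3,7), (22,G1,8.5), (22,G3,8.5), (24,G2,10)
Step 2: Sum ranks within each group.
R_1 = 19 (n_1 = 4)
R_2 = 15 (n_2 = 3)
R_3 = 21 (n_3 = 3)
Step 3: H = 12/(N(N+1)) * sum(R_i^2/n_i) - 3(N+1)
     = 12/(10*11) * (19^2/4 + 15^2/3 + 21^2/3) - 3*11
     = 0.109091 * 312.25 - 33
     = 1.063636.
Step 4: Ties present; correction factor C = 1 - 12/(10^3 - 10) = 0.987879. Corrected H = 1.063636 / 0.987879 = 1.076687.
Step 5: Under H0, H ~ chi^2(2); p-value = 0.583714.
Step 6: alpha = 0.1. fail to reject H0.

H = 1.0767, df = 2, p = 0.583714, fail to reject H0.


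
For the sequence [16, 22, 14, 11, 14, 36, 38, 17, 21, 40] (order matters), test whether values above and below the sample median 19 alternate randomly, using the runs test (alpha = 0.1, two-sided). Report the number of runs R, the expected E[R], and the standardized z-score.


Step 1: Compute median = 19; label A = above, B = below.
Labels in order: BABBBAABAA  (n_A = 5, n_B = 5)
Step 2: Count runs R = 6.
Step 3: Under H0 (random ordering), E[R] = 2*n_A*n_B/(n_A+n_B) + 1 = 2*5*5/10 + 1 = 6.0000.
        Var[R] = 2*n_A*n_B*(2*n_A*n_B - n_A - n_B) / ((n_A+n_B)^2 * (n_A+n_B-1)) = 2000/900 = 2.2222.
        SD[R] = 1.4907.
Step 4: R = E[R], so z = 0 with no continuity correction.
Step 5: Two-sided p-value via normal approximation = 2*(1 - Phi(|z|)) = 1.000000.
Step 6: alpha = 0.1. fail to reject H0.

R = 6, z = 0.0000, p = 1.000000, fail to reject H0.


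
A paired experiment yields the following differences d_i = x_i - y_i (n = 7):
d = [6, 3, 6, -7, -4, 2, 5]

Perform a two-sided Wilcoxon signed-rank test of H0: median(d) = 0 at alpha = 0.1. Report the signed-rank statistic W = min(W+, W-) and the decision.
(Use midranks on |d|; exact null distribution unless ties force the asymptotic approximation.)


Step 1: Drop any zero differences (none here) and take |d_i|.
|d| = [6, 3, 6, 7, 4, 2, 5]
Step 2: Midrank |d_i| (ties get averaged ranks).
ranks: |6|->5.5, |3|->2, |6|->5.5, |7|->7, |4|->3, |2|->1, |5|->4
Step 3: Attach original signs; sum ranks with positive sign and with negative sign.
W+ = 5.5 + 2 + 5.5 + 1 + 4 = 18
W- = 7 + 3 = 10
(Check: W+ + W- = 28 should equal n(n+1)/2 = 28.)
Step 4: Test statistic W = min(W+, W-) = 10.
Step 5: Ties in |d|, so use the tie-corrected normal approximation.
        E[W] = n(n+1)/4 = 7*8/4 = 14.
        Tie groups: |d|=6 (t=2); sum(t^3 - t) = 6.
        Var[W] = n(n+1)(2n+1)/24 - sum(t^3-t)/48 = 840/24 - 6/48 = 34.875.
        z = (W - E[W]) / sqrt(Var[W]) = (10 - 14) / 5.9055 = -0.6773.
        Two-sided p = 2*Phi(z) = 0.498194.
Step 6: alpha = 0.1. fail to reject H0.

W+ = 18, W- = 10, W = min = 10, p = 0.498194, fail to reject H0.


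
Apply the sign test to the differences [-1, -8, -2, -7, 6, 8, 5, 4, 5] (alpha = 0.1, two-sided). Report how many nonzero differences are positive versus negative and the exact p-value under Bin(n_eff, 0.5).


Step 1: Discard zero differences. Original n = 9; n_eff = number of nonzero differences = 9.
Nonzero differences (with sign): -1, -8, -2, -7, +6, +8, +5, +4, +5
Step 2: Count signs: positive = 5, negative = 4.
Step 3: Under H0: P(positive) = 0.5, so the number of positives S ~ Bin(9, 0.5).
Step 4: Two-sided exact p-value = sum of Bin(9,0.5) probabilities at or below the observed probability = 1.000000.
Step 5: alpha = 0.1. fail to reject H0.

n_eff = 9, pos = 5, neg = 4, p = 1.000000, fail to reject H0.


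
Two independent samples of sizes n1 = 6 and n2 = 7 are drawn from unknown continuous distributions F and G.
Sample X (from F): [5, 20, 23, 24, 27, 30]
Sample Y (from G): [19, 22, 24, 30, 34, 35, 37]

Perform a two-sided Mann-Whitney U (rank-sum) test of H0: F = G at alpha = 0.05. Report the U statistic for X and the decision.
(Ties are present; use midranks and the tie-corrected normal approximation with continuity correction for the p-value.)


Step 1: Combine and sort all 13 observations; assign midranks.
sorted (value, group): (5,X), (19,Y), (20,X), (22,Y), (23,X), (24,X), (24,Y), (27,X), (30,X), (30,Y), (34,Y), (35,Y), (37,Y)
ranks: 5->1, 19->2, 20->3, 22->4, 23->5, 24->6.5, 24->6.5, 27->8, 30->9.5, 30->9.5, 34->11, 35->12, 37->13
Step 2: Rank sum for X: R1 = 1 + 3 + 5 + 6.5 + 8 + 9.5 = 33.
Step 3: U_X = R1 - n1(n1+1)/2 = 33 - 6*7/2 = 33 - 21 = 12.
       U_Y = n1*n2 - U_X = 42 - 12 = 30.
Step 4: Ties are present, so use the tie-corrected normal approximation (with continuity correction) for the p-value.
Step 5: p-value = 0.223363; compare to alpha = 0.05. fail to reject H0.

U_X = 12, p = 0.223363, fail to reject H0 at alpha = 0.05.


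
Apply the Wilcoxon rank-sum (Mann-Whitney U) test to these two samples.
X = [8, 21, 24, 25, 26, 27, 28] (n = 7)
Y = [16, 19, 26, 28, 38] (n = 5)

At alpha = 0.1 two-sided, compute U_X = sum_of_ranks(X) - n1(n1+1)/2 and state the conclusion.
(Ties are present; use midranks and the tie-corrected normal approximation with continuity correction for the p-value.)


Step 1: Combine and sort all 12 observations; assign midranks.
sorted (value, group): (8,X), (16,Y), (19,Y), (21,X), (24,X), (25,X), (26,X), (26,Y), (27,X), (28,X), (28,Y), (38,Y)
ranks: 8->1, 16->2, 19->3, 21->4, 24->5, 25->6, 26->7.5, 26->7.5, 27->9, 28->10.5, 28->10.5, 38->12
Step 2: Rank sum for X: R1 = 1 + 4 + 5 + 6 + 7.5 + 9 + 10.5 = 43.
Step 3: U_X = R1 - n1(n1+1)/2 = 43 - 7*8/2 = 43 - 28 = 15.
       U_Y = n1*n2 - U_X = 35 - 15 = 20.
Step 4: Ties are present, so use the tie-corrected normal approximation (with continuity correction) for the p-value.
Step 5: p-value = 0.744469; compare to alpha = 0.1. fail to reject H0.

U_X = 15, p = 0.744469, fail to reject H0 at alpha = 0.1.


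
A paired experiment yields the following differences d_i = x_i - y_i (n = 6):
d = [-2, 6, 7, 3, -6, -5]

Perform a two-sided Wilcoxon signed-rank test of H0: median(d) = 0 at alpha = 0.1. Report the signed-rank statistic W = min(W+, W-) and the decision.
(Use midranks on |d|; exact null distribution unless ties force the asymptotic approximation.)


Step 1: Drop any zero differences (none here) and take |d_i|.
|d| = [2, 6, 7, 3, 6, 5]
Step 2: Midrank |d_i| (ties get averaged ranks).
ranks: |2|->1, |6|->4.5, |7|->6, |3|->2, |6|->4.5, |5|->3
Step 3: Attach original signs; sum ranks with positive sign and with negative sign.
W+ = 4.5 + 6 + 2 = 12.5
W- = 1 + 4.5 + 3 = 8.5
(Check: W+ + W- = 21 should equal n(n+1)/2 = 21.)
Step 4: Test statistic W = min(W+, W-) = 8.5.
Step 5: Ties in |d|, so use the tie-corrected normal approximation.
        E[W] = n(n+1)/4 = 6*7/4 = 10.5.
        Tie groups: |d|=6 (t=2); sum(t^3 - t) = 6.
        Var[W] = n(n+1)(2n+1)/24 - sum(t^3-t)/48 = 546/24 - 6/48 = 22.625.
        z = (W - E[W]) / sqrt(Var[W]) = (8.5 - 10.5) / 4.7566 = -0.4205.
        Two-sided p = 2*Phi(z) = 0.674142.
Step 6: alpha = 0.1. fail to reject H0.

W+ = 12.5, W- = 8.5, W = min = 8.5, p = 0.674142, fail to reject H0.


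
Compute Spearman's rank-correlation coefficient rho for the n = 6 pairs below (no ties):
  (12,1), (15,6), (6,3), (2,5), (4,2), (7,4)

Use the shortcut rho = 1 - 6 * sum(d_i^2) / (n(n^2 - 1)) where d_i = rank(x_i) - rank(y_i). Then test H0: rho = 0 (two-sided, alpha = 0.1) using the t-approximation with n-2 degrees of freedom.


Step 1: Rank x and y separately (midranks; no ties here).
rank(x): 12->5, 15->6, 6->3, 2->1, 4->2, 7->4
rank(y): 1->1, 6->6, 3->3, 5->5, 2->2, 4->4
Step 2: d_i = R_x(i) - R_y(i); compute d_i^2.
  (5-1)^2=16, (6-6)^2=0, (3-3)^2=0, (1-5)^2=16, (2-2)^2=0, (4-4)^2=0
sum(d^2) = 32.
Step 3: rho = 1 - 6*32 / (6*(6^2 - 1)) = 1 - 192/210 = 0.085714.
Step 4: Under H0, t = rho * sqrt((n-2)/(1-rho^2)) = 0.1721 ~ t(4).
Step 5: Two-sided p-value from the t-distribution with 4 df = 0.871743.
Step 6: alpha = 0.1. fail to reject H0.

rho = 0.0857, p = 0.871743, fail to reject H0 at alpha = 0.1.


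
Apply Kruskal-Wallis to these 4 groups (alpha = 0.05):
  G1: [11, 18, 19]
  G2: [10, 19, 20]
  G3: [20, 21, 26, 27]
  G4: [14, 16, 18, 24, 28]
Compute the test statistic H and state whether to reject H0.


Step 1: Combine all N = 15 observations and assign midranks.
sorted (value, group, rank): (10,G2,1), (11,G1,2), (14,G4,3), (16,G4,4), (18,G1,5.5), (18,G4,5.5), (19,G1,7.5), (19,G2,7.5), (20,G2,9.5), (20,G3,9.5), (21,G3,11), (24,G4,12), (26,G3,13), (27,G3,14), (28,G4,15)
Step 2: Sum ranks within each group.
R_1 = 15 (n_1 = 3)
R_2 = 18 (n_2 = 3)
R_3 = 47.5 (n_3 = 4)
R_4 = 39.5 (n_4 = 5)
Step 3: H = 12/(N(N+1)) * sum(R_i^2/n_i) - 3(N+1)
     = 12/(15*16) * (15^2/3 + 18^2/3 + 47.5^2/4 + 39.5^2/5) - 3*16
     = 0.050000 * 1059.11 - 48
     = 4.955625.
Step 4: Ties present; correction factor C = 1 - 18/(15^3 - 15) = 0.994643. Corrected H = 4.955625 / 0.994643 = 4.982316.
Step 5: Under H0, H ~ chi^2(3); p-value = 0.173097.
Step 6: alpha = 0.05. fail to reject H0.

H = 4.9823, df = 3, p = 0.173097, fail to reject H0.


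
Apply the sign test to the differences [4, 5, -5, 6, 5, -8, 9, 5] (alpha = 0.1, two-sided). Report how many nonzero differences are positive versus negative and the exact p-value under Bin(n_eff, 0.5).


Step 1: Discard zero differences. Original n = 8; n_eff = number of nonzero differences = 8.
Nonzero differences (with sign): +4, +5, -5, +6, +5, -8, +9, +5
Step 2: Count signs: positive = 6, negative = 2.
Step 3: Under H0: P(positive) = 0.5, so the number of positives S ~ Bin(8, 0.5).
Step 4: Two-sided exact p-value = sum of Bin(8,0.5) probabilities at or below the observed probability = 0.289062.
Step 5: alpha = 0.1. fail to reject H0.

n_eff = 8, pos = 6, neg = 2, p = 0.289062, fail to reject H0.


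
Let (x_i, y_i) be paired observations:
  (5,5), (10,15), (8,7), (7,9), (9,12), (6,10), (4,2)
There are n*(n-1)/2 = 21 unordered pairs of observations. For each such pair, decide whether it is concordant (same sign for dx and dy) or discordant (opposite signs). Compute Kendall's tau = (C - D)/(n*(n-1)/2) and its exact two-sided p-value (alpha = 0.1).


Step 1: Enumerate the 21 unordered pairs (i,j) with i<j and classify each by sign(x_j-x_i) * sign(y_j-y_i).
  (1,2):dx=+5,dy=+10->C; (1,3):dx=+3,dy=+2->C; (1,4):dx=+2,dy=+4->C; (1,5):dx=+4,dy=+7->C
  (1,6):dx=+1,dy=+5->C; (1,7):dx=-1,dy=-3->C; (2,3):dx=-2,dy=-8->C; (2,4):dx=-3,dy=-6->C
  (2,5):dx=-1,dy=-3->C; (2,6):dx=-4,dy=-5->C; (2,7):dx=-6,dy=-13->C; (3,4):dx=-1,dy=+2->D
  (3,5):dx=+1,dy=+5->C; (3,6):dx=-2,dy=+3->D; (3,7):dx=-4,dy=-5->C; (4,5):dx=+2,dy=+3->C
  (4,6):dx=-1,dy=+1->D; (4,7):dx=-3,dy=-7->C; (5,6):dx=-3,dy=-2->C; (5,7):dx=-5,dy=-10->C
  (6,7):dx=-2,dy=-8->C
Step 2: C = 18, D = 3, total pairs = 21.
Step 3: tau = (C - D)/(n(n-1)/2) = (18 - 3)/21 = 0.714286.
Step 4: Exact two-sided p-value (enumerate n! = 5040 permutations of y under H0): p = 0.030159.
Step 5: alpha = 0.1. reject H0.

tau_b = 0.7143 (C=18, D=3), p = 0.030159, reject H0.


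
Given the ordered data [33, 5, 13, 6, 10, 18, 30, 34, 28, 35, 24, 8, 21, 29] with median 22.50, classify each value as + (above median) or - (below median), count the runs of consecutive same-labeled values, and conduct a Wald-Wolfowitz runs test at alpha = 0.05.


Step 1: Compute median = 22.50; label A = above, B = below.
Labels in order: ABBBBBAAAAABBA  (n_A = 7, n_B = 7)
Step 2: Count runs R = 5.
Step 3: Under H0 (random ordering), E[R] = 2*n_A*n_B/(n_A+n_B) + 1 = 2*7*7/14 + 1 = 8.0000.
        Var[R] = 2*n_A*n_B*(2*n_A*n_B - n_A - n_B) / ((n_A+n_B)^2 * (n_A+n_B-1)) = 8232/2548 = 3.2308.
        SD[R] = 1.7974.
Step 4: Continuity-corrected z = (R + 0.5 - E[R]) / SD[R] = (5 + 0.5 - 8.0000) / 1.7974 = -1.3909.
Step 5: Two-sided p-value via normal approximation = 2*(1 - Phi(|z|)) = 0.164264.
Step 6: alpha = 0.05. fail to reject H0.

R = 5, z = -1.3909, p = 0.164264, fail to reject H0.


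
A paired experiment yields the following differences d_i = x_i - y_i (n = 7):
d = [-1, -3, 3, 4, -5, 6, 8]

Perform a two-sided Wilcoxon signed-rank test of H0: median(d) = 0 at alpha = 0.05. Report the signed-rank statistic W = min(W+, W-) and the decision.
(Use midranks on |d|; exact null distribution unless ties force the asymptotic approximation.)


Step 1: Drop any zero differences (none here) and take |d_i|.
|d| = [1, 3, 3, 4, 5, 6, 8]
Step 2: Midrank |d_i| (ties get averaged ranks).
ranks: |1|->1, |3|->2.5, |3|->2.5, |4|->4, |5|->5, |6|->6, |8|->7
Step 3: Attach original signs; sum ranks with positive sign and with negative sign.
W+ = 2.5 + 4 + 6 + 7 = 19.5
W- = 1 + 2.5 + 5 = 8.5
(Check: W+ + W- = 28 should equal n(n+1)/2 = 28.)
Step 4: Test statistic W = min(W+, W-) = 8.5.
Step 5: Ties in |d|, so use the tie-corrected normal approximation.
        E[W] = n(n+1)/4 = 7*8/4 = 14.
        Tie groups: |d|=3 (t=2); sum(t^3 - t) = 6.
        Var[W] = n(n+1)(2n+1)/24 - sum(t^3-t)/48 = 840/24 - 6/48 = 34.875.
        z = (W - E[W]) / sqrt(Var[W]) = (8.5 - 14) / 5.9055 = -0.9313.
        Two-sided p = 2*Phi(z) = 0.351681.
Step 6: alpha = 0.05. fail to reject H0.

W+ = 19.5, W- = 8.5, W = min = 8.5, p = 0.351681, fail to reject H0.


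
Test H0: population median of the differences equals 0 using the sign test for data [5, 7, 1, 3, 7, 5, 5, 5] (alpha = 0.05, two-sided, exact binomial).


Step 1: Discard zero differences. Original n = 8; n_eff = number of nonzero differences = 8.
Nonzero differences (with sign): +5, +7, +1, +3, +7, +5, +5, +5
Step 2: Count signs: positive = 8, negative = 0.
Step 3: Under H0: P(positive) = 0.5, so the number of positives S ~ Bin(8, 0.5).
Step 4: Two-sided exact p-value = sum of Bin(8,0.5) probabilities at or below the observed probability = 0.007812.
Step 5: alpha = 0.05. reject H0.

n_eff = 8, pos = 8, neg = 0, p = 0.007812, reject H0.


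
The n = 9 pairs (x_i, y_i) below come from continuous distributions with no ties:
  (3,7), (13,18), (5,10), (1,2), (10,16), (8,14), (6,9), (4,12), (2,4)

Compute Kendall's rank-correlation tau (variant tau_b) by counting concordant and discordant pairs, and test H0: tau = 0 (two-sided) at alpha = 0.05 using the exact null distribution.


Step 1: Enumerate the 36 unordered pairs (i,j) with i<j and classify each by sign(x_j-x_i) * sign(y_j-y_i).
  (1,2):dx=+10,dy=+11->C; (1,3):dx=+2,dy=+3->C; (1,4):dx=-2,dy=-5->C; (1,5):dx=+7,dy=+9->C
  (1,6):dx=+5,dy=+7->C; (1,7):dx=+3,dy=+2->C; (1,8):dx=+1,dy=+5->C; (1,9):dx=-1,dy=-3->C
  (2,3):dx=-8,dy=-8->C; (2,4):dx=-12,dy=-16->C; (2,5):dx=-3,dy=-2->C; (2,6):dx=-5,dy=-4->C
  (2,7):dx=-7,dy=-9->C; (2,8):dx=-9,dy=-6->C; (2,9):dx=-11,dy=-14->C; (3,4):dx=-4,dy=-8->C
  (3,5):dx=+5,dy=+6->C; (3,6):dx=+3,dy=+4->C; (3,7):dx=+1,dy=-1->D; (3,8):dx=-1,dy=+2->D
  (3,9):dx=-3,dy=-6->C; (4,5):dx=+9,dy=+14->C; (4,6):dx=+7,dy=+12->C; (4,7):dx=+5,dy=+7->C
  (4,8):dx=+3,dy=+10->C; (4,9):dx=+1,dy=+2->C; (5,6):dx=-2,dy=-2->C; (5,7):dx=-4,dy=-7->C
  (5,8):dx=-6,dy=-4->C; (5,9):dx=-8,dy=-12->C; (6,7):dx=-2,dy=-5->C; (6,8):dx=-4,dy=-2->C
  (6,9):dx=-6,dy=-10->C; (7,8):dx=-2,dy=+3->D; (7,9):dx=-4,dy=-5->C; (8,9):dx=-2,dy=-8->C
Step 2: C = 33, D = 3, total pairs = 36.
Step 3: tau = (C - D)/(n(n-1)/2) = (33 - 3)/36 = 0.833333.
Step 4: Exact two-sided p-value (enumerate n! = 362880 permutations of y under H0): p = 0.000854.
Step 5: alpha = 0.05. reject H0.

tau_b = 0.8333 (C=33, D=3), p = 0.000854, reject H0.


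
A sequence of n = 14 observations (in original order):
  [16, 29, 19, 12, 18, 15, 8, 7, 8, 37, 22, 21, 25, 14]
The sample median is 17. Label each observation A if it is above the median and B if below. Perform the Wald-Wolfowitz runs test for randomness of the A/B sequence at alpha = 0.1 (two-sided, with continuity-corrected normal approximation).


Step 1: Compute median = 17; label A = above, B = below.
Labels in order: BAABABBBBAAAAB  (n_A = 7, n_B = 7)
Step 2: Count runs R = 7.
Step 3: Under H0 (random ordering), E[R] = 2*n_A*n_B/(n_A+n_B) + 1 = 2*7*7/14 + 1 = 8.0000.
        Var[R] = 2*n_A*n_B*(2*n_A*n_B - n_A - n_B) / ((n_A+n_B)^2 * (n_A+n_B-1)) = 8232/2548 = 3.2308.
        SD[R] = 1.7974.
Step 4: Continuity-corrected z = (R + 0.5 - E[R]) / SD[R] = (7 + 0.5 - 8.0000) / 1.7974 = -0.2782.
Step 5: Two-sided p-value via normal approximation = 2*(1 - Phi(|z|)) = 0.780879.
Step 6: alpha = 0.1. fail to reject H0.

R = 7, z = -0.2782, p = 0.780879, fail to reject H0.


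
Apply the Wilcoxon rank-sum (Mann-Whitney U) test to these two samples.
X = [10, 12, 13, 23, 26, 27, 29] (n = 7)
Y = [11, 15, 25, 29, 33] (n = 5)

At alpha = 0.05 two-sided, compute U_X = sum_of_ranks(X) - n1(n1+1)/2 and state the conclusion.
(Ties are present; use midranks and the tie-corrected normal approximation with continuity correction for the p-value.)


Step 1: Combine and sort all 12 observations; assign midranks.
sorted (value, group): (10,X), (11,Y), (12,X), (13,X), (15,Y), (23,X), (25,Y), (26,X), (27,X), (29,X), (29,Y), (33,Y)
ranks: 10->1, 11->2, 12->3, 13->4, 15->5, 23->6, 25->7, 26->8, 27->9, 29->10.5, 29->10.5, 33->12
Step 2: Rank sum for X: R1 = 1 + 3 + 4 + 6 + 8 + 9 + 10.5 = 41.5.
Step 3: U_X = R1 - n1(n1+1)/2 = 41.5 - 7*8/2 = 41.5 - 28 = 13.5.
       U_Y = n1*n2 - U_X = 35 - 13.5 = 21.5.
Step 4: Ties are present, so use the tie-corrected normal approximation (with continuity correction) for the p-value.
Step 5: p-value = 0.569088; compare to alpha = 0.05. fail to reject H0.

U_X = 13.5, p = 0.569088, fail to reject H0 at alpha = 0.05.


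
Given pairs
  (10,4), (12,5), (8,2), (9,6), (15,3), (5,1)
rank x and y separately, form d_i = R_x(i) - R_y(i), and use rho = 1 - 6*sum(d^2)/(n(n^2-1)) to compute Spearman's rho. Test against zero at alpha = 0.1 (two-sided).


Step 1: Rank x and y separately (midranks; no ties here).
rank(x): 10->4, 12->5, 8->2, 9->3, 15->6, 5->1
rank(y): 4->4, 5->5, 2->2, 6->6, 3->3, 1->1
Step 2: d_i = R_x(i) - R_y(i); compute d_i^2.
  (4-4)^2=0, (5-5)^2=0, (2-2)^2=0, (3-6)^2=9, (6-3)^2=9, (1-1)^2=0
sum(d^2) = 18.
Step 3: rho = 1 - 6*18 / (6*(6^2 - 1)) = 1 - 108/210 = 0.485714.
Step 4: Under H0, t = rho * sqrt((n-2)/(1-rho^2)) = 1.1113 ~ t(4).
Step 5: Two-sided p-value from the t-distribution with 4 df = 0.328723.
Step 6: alpha = 0.1. fail to reject H0.

rho = 0.4857, p = 0.328723, fail to reject H0 at alpha = 0.1.


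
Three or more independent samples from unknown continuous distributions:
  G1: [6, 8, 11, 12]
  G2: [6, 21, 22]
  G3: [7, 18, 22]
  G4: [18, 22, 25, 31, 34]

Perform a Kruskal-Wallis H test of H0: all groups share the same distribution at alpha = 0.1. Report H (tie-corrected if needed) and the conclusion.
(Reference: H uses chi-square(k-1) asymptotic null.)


Step 1: Combine all N = 15 observations and assign midranks.
sorted (value, group, rank): (6,G1,1.5), (6,G2,1.5), (7,G3,3), (8,G1,4), (11,G1,5), (12,G1,6), (18,G3,7.5), (18,G4,7.5), (21,G2,9), (22,G2,11), (22,G3,11), (22,G4,11), (25,G4,13), (31,G4,14), (34,G4,15)
Step 2: Sum ranks within each group.
R_1 = 16.5 (n_1 = 4)
R_2 = 21.5 (n_2 = 3)
R_3 = 21.5 (n_3 = 3)
R_4 = 60.5 (n_4 = 5)
Step 3: H = 12/(N(N+1)) * sum(R_i^2/n_i) - 3(N+1)
     = 12/(15*16) * (16.5^2/4 + 21.5^2/3 + 21.5^2/3 + 60.5^2/5) - 3*16
     = 0.050000 * 1108.28 - 48
     = 7.413958.
Step 4: Ties present; correction factor C = 1 - 36/(15^3 - 15) = 0.989286. Corrected H = 7.413958 / 0.989286 = 7.494254.
Step 5: Under H0, H ~ chi^2(3); p-value = 0.057706.
Step 6: alpha = 0.1. reject H0.

H = 7.4943, df = 3, p = 0.057706, reject H0.


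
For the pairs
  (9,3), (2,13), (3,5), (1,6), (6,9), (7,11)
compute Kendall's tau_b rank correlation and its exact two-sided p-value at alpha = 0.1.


Step 1: Enumerate the 15 unordered pairs (i,j) with i<j and classify each by sign(x_j-x_i) * sign(y_j-y_i).
  (1,2):dx=-7,dy=+10->D; (1,3):dx=-6,dy=+2->D; (1,4):dx=-8,dy=+3->D; (1,5):dx=-3,dy=+6->D
  (1,6):dx=-2,dy=+8->D; (2,3):dx=+1,dy=-8->D; (2,4):dx=-1,dy=-7->C; (2,5):dx=+4,dy=-4->D
  (2,6):dx=+5,dy=-2->D; (3,4):dx=-2,dy=+1->D; (3,5):dx=+3,dy=+4->C; (3,6):dx=+4,dy=+6->C
  (4,5):dx=+5,dy=+3->C; (4,6):dx=+6,dy=+5->C; (5,6):dx=+1,dy=+2->C
Step 2: C = 6, D = 9, total pairs = 15.
Step 3: tau = (C - D)/(n(n-1)/2) = (6 - 9)/15 = -0.200000.
Step 4: Exact two-sided p-value (enumerate n! = 720 permutations of y under H0): p = 0.719444.
Step 5: alpha = 0.1. fail to reject H0.

tau_b = -0.2000 (C=6, D=9), p = 0.719444, fail to reject H0.


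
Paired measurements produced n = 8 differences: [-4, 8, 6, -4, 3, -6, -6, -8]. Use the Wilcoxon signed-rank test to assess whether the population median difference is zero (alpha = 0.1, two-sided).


Step 1: Drop any zero differences (none here) and take |d_i|.
|d| = [4, 8, 6, 4, 3, 6, 6, 8]
Step 2: Midrank |d_i| (ties get averaged ranks).
ranks: |4|->2.5, |8|->7.5, |6|->5, |4|->2.5, |3|->1, |6|->5, |6|->5, |8|->7.5
Step 3: Attach original signs; sum ranks with positive sign and with negative sign.
W+ = 7.5 + 5 + 1 = 13.5
W- = 2.5 + 2.5 + 5 + 5 + 7.5 = 22.5
(Check: W+ + W- = 36 should equal n(n+1)/2 = 36.)
Step 4: Test statistic W = min(W+, W-) = 13.5.
Step 5: Ties in |d|, so use the tie-corrected normal approximation.
        E[W] = n(n+1)/4 = 8*9/4 = 18.
        Tie groups: |d|=4 (t=2), |d|=6 (t=3), |d|=8 (t=2); sum(t^3 - t) = 36.
        Var[W] = n(n+1)(2n+1)/24 - sum(t^3-t)/48 = 1224/24 - 36/48 = 50.25.
        z = (W - E[W]) / sqrt(Var[W]) = (13.5 - 18) / 7.0887 = -0.6348.
        Two-sided p = 2*Phi(z) = 0.525552.
Step 6: alpha = 0.1. fail to reject H0.

W+ = 13.5, W- = 22.5, W = min = 13.5, p = 0.525552, fail to reject H0.


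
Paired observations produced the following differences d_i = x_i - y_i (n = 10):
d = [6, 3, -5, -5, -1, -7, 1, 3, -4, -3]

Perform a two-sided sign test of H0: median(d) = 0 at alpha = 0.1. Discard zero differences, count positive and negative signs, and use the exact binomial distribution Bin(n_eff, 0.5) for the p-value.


Step 1: Discard zero differences. Original n = 10; n_eff = number of nonzero differences = 10.
Nonzero differences (with sign): +6, +3, -5, -5, -1, -7, +1, +3, -4, -3
Step 2: Count signs: positive = 4, negative = 6.
Step 3: Under H0: P(positive) = 0.5, so the number of positives S ~ Bin(10, 0.5).
Step 4: Two-sided exact p-value = sum of Bin(10,0.5) probabilities at or below the observed probability = 0.753906.
Step 5: alpha = 0.1. fail to reject H0.

n_eff = 10, pos = 4, neg = 6, p = 0.753906, fail to reject H0.


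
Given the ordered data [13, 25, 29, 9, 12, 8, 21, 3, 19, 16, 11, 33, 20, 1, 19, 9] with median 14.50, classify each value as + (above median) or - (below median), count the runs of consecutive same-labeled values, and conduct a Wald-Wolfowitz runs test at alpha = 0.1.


Step 1: Compute median = 14.50; label A = above, B = below.
Labels in order: BAABBBABAABAABAB  (n_A = 8, n_B = 8)
Step 2: Count runs R = 11.
Step 3: Under H0 (random ordering), E[R] = 2*n_A*n_B/(n_A+n_B) + 1 = 2*8*8/16 + 1 = 9.0000.
        Var[R] = 2*n_A*n_B*(2*n_A*n_B - n_A - n_B) / ((n_A+n_B)^2 * (n_A+n_B-1)) = 14336/3840 = 3.7333.
        SD[R] = 1.9322.
Step 4: Continuity-corrected z = (R - 0.5 - E[R]) / SD[R] = (11 - 0.5 - 9.0000) / 1.9322 = 0.7763.
Step 5: Two-sided p-value via normal approximation = 2*(1 - Phi(|z|)) = 0.437558.
Step 6: alpha = 0.1. fail to reject H0.

R = 11, z = 0.7763, p = 0.437558, fail to reject H0.


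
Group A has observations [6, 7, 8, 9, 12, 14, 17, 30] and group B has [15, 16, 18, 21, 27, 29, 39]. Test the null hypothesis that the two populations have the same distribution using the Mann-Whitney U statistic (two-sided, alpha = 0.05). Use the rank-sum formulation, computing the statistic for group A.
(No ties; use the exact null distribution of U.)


Step 1: Combine and sort all 15 observations; assign midranks.
sorted (value, group): (6,X), (7,X), (8,X), (9,X), (12,X), (14,X), (15,Y), (16,Y), (17,X), (18,Y), (21,Y), (27,Y), (29,Y), (30,X), (39,Y)
ranks: 6->1, 7->2, 8->3, 9->4, 12->5, 14->6, 15->7, 16->8, 17->9, 18->10, 21->11, 27->12, 29->13, 30->14, 39->15
Step 2: Rank sum for X: R1 = 1 + 2 + 3 + 4 + 5 + 6 + 9 + 14 = 44.
Step 3: U_X = R1 - n1(n1+1)/2 = 44 - 8*9/2 = 44 - 36 = 8.
       U_Y = n1*n2 - U_X = 56 - 8 = 48.
Step 4: No ties, so the exact null distribution of U (based on enumerating the C(15,8) = 6435 equally likely rank assignments) gives the two-sided p-value.
Step 5: p-value = 0.020513; compare to alpha = 0.05. reject H0.

U_X = 8, p = 0.020513, reject H0 at alpha = 0.05.


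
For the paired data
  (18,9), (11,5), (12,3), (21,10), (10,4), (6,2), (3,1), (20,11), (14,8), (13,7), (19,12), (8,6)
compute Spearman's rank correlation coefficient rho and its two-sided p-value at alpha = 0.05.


Step 1: Rank x and y separately (midranks; no ties here).
rank(x): 18->9, 11->5, 12->6, 21->12, 10->4, 6->2, 3->1, 20->11, 14->8, 13->7, 19->10, 8->3
rank(y): 9->9, 5->5, 3->3, 10->10, 4->4, 2->2, 1->1, 11->11, 8->8, 7->7, 12->12, 6->6
Step 2: d_i = R_x(i) - R_y(i); compute d_i^2.
  (9-9)^2=0, (5-5)^2=0, (6-3)^2=9, (12-10)^2=4, (4-4)^2=0, (2-2)^2=0, (1-1)^2=0, (11-11)^2=0, (8-8)^2=0, (7-7)^2=0, (10-12)^2=4, (3-6)^2=9
sum(d^2) = 26.
Step 3: rho = 1 - 6*26 / (12*(12^2 - 1)) = 1 - 156/1716 = 0.909091.
Step 4: Under H0, t = rho * sqrt((n-2)/(1-rho^2)) = 6.9007 ~ t(10).
Step 5: Two-sided p-value from the t-distribution with 10 df = 0.000042.
Step 6: alpha = 0.05. reject H0.

rho = 0.9091, p = 0.000042, reject H0 at alpha = 0.05.


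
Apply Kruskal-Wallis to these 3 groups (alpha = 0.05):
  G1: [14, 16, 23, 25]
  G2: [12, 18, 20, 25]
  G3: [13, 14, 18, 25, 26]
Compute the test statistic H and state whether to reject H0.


Step 1: Combine all N = 13 observations and assign midranks.
sorted (value, group, rank): (12,G2,1), (13,G3,2), (14,G1,3.5), (14,G3,3.5), (16,G1,5), (18,G2,6.5), (18,G3,6.5), (20,G2,8), (23,G1,9), (25,G1,11), (25,G2,11), (25,G3,11), (26,G3,13)
Step 2: Sum ranks within each group.
R_1 = 28.5 (n_1 = 4)
R_2 = 26.5 (n_2 = 4)
R_3 = 36 (n_3 = 5)
Step 3: H = 12/(N(N+1)) * sum(R_i^2/n_i) - 3(N+1)
     = 12/(13*14) * (28.5^2/4 + 26.5^2/4 + 36^2/5) - 3*14
     = 0.065934 * 637.825 - 42
     = 0.054396.
Step 4: Ties present; correction factor C = 1 - 36/(13^3 - 13) = 0.983516. Corrected H = 0.054396 / 0.983516 = 0.055307.
Step 5: Under H0, H ~ chi^2(2); p-value = 0.972725.
Step 6: alpha = 0.05. fail to reject H0.

H = 0.0553, df = 2, p = 0.972725, fail to reject H0.
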